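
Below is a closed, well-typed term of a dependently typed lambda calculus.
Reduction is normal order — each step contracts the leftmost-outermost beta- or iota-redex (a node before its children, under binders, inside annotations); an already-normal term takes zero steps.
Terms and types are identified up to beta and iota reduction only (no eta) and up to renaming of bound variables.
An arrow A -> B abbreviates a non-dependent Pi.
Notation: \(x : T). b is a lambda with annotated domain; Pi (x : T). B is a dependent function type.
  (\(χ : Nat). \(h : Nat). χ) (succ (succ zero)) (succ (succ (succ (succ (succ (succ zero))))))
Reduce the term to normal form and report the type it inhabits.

resulting normal form:
  succ (succ zero)
type:
  Nat


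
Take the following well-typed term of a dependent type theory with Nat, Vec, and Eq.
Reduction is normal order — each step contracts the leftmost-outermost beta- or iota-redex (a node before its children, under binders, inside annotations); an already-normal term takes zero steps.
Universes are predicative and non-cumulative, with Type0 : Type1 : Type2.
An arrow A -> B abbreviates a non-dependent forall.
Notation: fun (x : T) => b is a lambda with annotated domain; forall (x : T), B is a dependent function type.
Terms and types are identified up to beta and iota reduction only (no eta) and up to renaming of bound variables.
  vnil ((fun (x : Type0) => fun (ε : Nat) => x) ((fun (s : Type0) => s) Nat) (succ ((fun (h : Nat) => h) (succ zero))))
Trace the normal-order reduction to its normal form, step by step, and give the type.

reduction (normal order):
  vnil ((fun (x : Type0) => fun (ε : Nat) => x) ((fun (s : Type0) => s) Nat) (succ ((fun (h : Nat) => h) (succ zero))))
  ~> vnil ((fun (x : Nat) => (fun (ε : Type0) => ε) Nat) (succ ((fun (s : Nat) => s) (succ zero))))
  ~> vnil ((fun (x : Type0) => x) Nat)
  ~> vnil Nat
the term's type:
  Vec Nat zero


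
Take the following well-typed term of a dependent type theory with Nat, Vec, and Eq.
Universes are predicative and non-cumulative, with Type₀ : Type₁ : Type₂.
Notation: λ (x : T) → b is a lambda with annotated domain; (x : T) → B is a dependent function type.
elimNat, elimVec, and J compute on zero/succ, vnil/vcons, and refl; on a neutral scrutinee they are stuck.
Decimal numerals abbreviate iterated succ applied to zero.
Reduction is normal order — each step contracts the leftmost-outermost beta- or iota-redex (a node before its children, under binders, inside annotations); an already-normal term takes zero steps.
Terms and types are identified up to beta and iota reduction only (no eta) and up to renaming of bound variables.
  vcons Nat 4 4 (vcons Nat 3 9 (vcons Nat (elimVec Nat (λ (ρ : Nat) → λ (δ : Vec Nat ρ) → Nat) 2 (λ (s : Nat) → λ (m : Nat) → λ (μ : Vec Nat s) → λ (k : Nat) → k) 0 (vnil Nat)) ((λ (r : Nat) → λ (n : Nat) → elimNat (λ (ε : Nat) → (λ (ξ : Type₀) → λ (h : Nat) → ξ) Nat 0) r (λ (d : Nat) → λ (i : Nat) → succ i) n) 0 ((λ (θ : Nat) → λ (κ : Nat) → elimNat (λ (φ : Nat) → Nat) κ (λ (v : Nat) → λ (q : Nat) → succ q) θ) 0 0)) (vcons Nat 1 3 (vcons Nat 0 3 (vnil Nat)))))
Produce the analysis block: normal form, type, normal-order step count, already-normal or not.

reduced normal form:
  vcons Nat 4 4 (vcons Nat 3 9 (vcons Nat 2 0 (vcons Nat 1 3 (vcons Nat 0 3 (vnil Nat)))))
the term's type:
  Vec Nat 5
reduction steps (normal order): 9
started in normal form: no
first redex: an elimVec iota-redex


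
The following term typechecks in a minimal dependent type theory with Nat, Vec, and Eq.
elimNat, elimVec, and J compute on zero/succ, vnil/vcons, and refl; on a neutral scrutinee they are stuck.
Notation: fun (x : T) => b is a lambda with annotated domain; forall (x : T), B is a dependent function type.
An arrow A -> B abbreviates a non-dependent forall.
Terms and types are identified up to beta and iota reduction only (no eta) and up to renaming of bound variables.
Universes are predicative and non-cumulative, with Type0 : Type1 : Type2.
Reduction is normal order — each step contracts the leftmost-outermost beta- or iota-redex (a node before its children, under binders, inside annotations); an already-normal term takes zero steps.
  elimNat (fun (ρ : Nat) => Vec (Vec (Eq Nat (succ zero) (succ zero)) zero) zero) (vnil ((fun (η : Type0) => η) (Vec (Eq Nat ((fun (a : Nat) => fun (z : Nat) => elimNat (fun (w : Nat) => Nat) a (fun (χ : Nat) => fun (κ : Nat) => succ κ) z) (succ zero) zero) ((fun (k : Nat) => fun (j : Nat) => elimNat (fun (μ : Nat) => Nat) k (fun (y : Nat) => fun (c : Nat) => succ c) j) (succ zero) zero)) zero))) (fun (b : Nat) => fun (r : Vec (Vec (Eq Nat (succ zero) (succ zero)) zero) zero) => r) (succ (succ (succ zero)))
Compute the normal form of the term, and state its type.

reduced normal form:
  vnil (Vec (Eq Nat (succ zero) (succ zero)) zero)
type:
  Vec (Vec (Eq Nat (succ zero) (succ zero)) zero) zero


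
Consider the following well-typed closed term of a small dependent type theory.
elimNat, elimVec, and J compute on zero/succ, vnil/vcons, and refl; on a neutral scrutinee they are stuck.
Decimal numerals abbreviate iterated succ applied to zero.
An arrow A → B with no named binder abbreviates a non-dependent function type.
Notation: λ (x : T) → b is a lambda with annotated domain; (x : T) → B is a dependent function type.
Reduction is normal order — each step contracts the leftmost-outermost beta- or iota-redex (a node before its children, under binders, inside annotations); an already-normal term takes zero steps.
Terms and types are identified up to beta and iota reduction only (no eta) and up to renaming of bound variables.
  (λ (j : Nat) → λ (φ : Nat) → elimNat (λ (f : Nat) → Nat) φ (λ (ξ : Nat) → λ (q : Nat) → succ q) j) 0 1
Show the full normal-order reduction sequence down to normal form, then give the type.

normal-order reduction sequence:
  (λ (j : Nat) → λ (φ : Nat) → elimNat (λ (f : Nat) → Nat) φ (λ (ξ : Nat) → λ (q : Nat) → succ q) j) 0 1
  ~> (λ (j : Nat) → elimNat (λ (φ : Nat) → Nat) j (λ (f : Nat) → λ (ξ : Nat) → succ ξ) 0) 1
  ~> elimNat (λ (j : Nat) → Nat) 1 (λ (φ : Nat) → λ (f : Nat) → succ f) 0
  ~> 1
the term's type:
  Nat


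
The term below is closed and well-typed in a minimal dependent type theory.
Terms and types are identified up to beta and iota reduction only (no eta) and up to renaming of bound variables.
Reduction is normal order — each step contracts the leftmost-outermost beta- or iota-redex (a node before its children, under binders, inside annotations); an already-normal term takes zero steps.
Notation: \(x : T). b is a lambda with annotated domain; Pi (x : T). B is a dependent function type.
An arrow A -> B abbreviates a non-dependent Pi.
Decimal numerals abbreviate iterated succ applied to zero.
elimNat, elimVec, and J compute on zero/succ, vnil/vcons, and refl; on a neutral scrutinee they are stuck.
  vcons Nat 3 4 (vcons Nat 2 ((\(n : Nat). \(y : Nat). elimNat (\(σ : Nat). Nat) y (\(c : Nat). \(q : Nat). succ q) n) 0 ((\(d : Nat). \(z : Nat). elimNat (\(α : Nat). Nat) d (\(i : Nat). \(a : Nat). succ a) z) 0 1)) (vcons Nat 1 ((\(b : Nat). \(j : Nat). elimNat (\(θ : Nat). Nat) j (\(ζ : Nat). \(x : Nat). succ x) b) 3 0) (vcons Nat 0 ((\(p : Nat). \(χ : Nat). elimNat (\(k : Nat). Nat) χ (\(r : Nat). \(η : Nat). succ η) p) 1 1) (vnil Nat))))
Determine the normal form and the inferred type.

normal form:
  vcons Nat 3 4 (vcons Nat 2 1 (vcons Nat 1 3 (vcons Nat 0 2 (vnil Nat))))
the term's type:
  Vec Nat 4


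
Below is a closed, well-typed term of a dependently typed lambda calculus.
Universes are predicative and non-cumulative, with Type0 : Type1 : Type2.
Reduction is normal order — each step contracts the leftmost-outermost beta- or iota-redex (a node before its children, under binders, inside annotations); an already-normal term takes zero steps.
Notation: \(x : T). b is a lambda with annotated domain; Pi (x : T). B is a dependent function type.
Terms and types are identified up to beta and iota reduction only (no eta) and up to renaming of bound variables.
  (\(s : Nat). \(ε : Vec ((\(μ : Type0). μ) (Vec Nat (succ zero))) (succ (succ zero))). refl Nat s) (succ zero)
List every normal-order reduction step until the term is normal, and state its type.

reduction (normal order):
  (\(s : Nat). \(ε : Vec ((\(μ : Type0). μ) (Vec Nat (succ zero))) (succ (succ zero))). refl Nat s) (succ zero)
  ~> \(s : Vec ((\(ε : Type0). ε) (Vec Nat (succ zero))) (succ (succ zero))). refl Nat (succ zero)
  ~> \(s : Vec (Vec Nat (succ zero)) (succ (succ zero))). refl Nat (succ zero)
type:
  Pi (s : Vec (Vec Nat (succ zero)) (succ (succ zero))). Eq Nat (succ zero) (succ zero)


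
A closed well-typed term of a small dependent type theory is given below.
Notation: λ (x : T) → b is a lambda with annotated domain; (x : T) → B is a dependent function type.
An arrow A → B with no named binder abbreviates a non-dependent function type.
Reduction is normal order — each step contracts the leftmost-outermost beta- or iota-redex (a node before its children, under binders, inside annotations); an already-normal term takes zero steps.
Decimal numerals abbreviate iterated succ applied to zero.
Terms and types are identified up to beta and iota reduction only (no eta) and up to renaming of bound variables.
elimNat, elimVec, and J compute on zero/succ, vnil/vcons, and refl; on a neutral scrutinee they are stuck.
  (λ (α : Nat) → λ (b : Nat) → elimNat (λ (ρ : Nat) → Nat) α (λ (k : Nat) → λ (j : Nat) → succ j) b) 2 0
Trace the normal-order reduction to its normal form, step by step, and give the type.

reduction (normal order):
  (λ (α : Nat) → λ (b : Nat) → elimNat (λ (ρ : Nat) → Nat) α (λ (k : Nat) → λ (j : Nat) → succ j) b) 2 0
  ~> (λ (α : Nat) → elimNat (λ (b : Nat) → Nat) 2 (λ (ρ : Nat) → λ (k : Nat) → succ k) α) 0
  ~> elimNat (λ (α : Nat) → Nat) 2 (λ (b : Nat) → λ (ρ : Nat) → succ ρ) 0
  ~> 2
the term's type:
  Nat


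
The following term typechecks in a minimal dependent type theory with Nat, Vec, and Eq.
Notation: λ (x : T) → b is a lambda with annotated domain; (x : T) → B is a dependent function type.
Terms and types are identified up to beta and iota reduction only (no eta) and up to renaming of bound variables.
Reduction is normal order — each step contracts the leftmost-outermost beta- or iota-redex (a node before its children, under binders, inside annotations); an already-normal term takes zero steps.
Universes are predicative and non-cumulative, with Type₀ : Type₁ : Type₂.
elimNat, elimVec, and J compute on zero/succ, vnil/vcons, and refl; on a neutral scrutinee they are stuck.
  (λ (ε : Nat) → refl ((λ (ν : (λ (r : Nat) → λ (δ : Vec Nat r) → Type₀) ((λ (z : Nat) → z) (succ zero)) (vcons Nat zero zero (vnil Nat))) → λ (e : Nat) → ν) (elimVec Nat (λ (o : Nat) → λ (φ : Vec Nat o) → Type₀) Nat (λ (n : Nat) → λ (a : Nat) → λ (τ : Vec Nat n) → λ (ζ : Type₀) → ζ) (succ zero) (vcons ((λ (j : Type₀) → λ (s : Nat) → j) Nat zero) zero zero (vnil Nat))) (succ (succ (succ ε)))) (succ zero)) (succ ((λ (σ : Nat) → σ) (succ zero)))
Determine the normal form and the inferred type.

normal form:
  refl Nat (succ zero)
the term's type:
  Eq Nat (succ zero) (succ zero)


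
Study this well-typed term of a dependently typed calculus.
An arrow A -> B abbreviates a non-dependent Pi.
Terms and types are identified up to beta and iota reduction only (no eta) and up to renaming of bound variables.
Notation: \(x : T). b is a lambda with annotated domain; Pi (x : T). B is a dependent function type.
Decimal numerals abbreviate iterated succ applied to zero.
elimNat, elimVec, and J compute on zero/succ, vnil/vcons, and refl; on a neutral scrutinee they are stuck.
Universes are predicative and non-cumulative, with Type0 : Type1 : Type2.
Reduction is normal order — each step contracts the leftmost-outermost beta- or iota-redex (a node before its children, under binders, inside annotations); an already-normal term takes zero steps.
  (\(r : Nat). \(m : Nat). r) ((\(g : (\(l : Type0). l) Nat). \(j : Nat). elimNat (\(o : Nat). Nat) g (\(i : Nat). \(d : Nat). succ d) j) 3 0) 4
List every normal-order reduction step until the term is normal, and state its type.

normal-order reduction sequence:
  (\(r : Nat). \(m : Nat). r) ((\(g : (\(l : Type0). l) Nat). \(j : Nat). elimNat (\(o : Nat). Nat) g (\(i : Nat). \(d : Nat). succ d) j) 3 0) 4
  ~> (\(r : Nat). (\(m : (\(g : Type0). g) Nat). \(l : Nat). elimNat (\(j : Nat). Nat) m (\(o : Nat). \(i : Nat). succ i) l) 3 0) 4
  ~> (\(r : (\(m : Type0). m) Nat). \(g : Nat). elimNat (\(l : Nat). Nat) r (\(j : Nat). \(o : Nat). succ o) g) 3 0
  ~> (\(r : Nat). elimNat (\(m : Nat). Nat) 3 (\(g : Nat). \(l : Nat). succ l) r) 0
  ~> elimNat (\(r : Nat). Nat) 3 (\(m : Nat). \(g : Nat). succ g) 0
  ~> 3
the term's type:
  Nat


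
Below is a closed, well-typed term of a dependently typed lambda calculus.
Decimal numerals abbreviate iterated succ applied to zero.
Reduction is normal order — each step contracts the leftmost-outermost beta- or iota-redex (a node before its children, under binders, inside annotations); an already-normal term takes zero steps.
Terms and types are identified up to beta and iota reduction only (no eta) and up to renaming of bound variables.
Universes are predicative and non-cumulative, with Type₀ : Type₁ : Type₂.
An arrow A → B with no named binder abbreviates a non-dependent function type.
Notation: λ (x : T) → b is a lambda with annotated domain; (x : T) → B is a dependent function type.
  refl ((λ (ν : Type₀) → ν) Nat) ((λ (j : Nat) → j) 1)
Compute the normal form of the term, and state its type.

resulting normal form:
  refl Nat 1
inferred type:
  Eq Nat 1 1


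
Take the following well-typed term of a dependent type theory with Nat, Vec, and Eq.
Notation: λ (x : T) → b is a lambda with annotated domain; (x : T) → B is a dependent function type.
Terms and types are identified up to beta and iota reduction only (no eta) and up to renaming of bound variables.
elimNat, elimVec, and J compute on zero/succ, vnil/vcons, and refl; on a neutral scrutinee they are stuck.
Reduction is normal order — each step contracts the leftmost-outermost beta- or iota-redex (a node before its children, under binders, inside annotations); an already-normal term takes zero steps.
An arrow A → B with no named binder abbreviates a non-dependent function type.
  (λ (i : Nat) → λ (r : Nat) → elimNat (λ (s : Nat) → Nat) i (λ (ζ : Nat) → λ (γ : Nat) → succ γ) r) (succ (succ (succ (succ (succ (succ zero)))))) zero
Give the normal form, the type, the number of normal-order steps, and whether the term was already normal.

normal form:
  succ (succ (succ (succ (succ (succ zero)))))
inferred type:
  Nat
steps to reach normal form (normal order): 3
started in normal form: no
first redex: a beta-redex


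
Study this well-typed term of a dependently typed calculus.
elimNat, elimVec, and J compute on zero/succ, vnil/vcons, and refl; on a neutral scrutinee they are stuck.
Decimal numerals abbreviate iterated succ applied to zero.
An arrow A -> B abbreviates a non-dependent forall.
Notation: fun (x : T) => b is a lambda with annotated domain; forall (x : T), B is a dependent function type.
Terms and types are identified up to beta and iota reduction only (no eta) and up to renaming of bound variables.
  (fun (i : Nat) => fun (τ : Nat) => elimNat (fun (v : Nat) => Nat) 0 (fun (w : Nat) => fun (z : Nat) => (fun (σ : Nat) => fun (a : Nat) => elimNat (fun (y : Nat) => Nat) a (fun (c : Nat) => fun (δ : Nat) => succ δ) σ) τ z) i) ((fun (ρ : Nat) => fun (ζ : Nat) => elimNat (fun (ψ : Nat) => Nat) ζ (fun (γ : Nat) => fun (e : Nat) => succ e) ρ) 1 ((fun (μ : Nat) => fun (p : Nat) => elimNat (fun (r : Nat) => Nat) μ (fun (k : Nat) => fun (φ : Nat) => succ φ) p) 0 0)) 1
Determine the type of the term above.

the term's type:
  Nat


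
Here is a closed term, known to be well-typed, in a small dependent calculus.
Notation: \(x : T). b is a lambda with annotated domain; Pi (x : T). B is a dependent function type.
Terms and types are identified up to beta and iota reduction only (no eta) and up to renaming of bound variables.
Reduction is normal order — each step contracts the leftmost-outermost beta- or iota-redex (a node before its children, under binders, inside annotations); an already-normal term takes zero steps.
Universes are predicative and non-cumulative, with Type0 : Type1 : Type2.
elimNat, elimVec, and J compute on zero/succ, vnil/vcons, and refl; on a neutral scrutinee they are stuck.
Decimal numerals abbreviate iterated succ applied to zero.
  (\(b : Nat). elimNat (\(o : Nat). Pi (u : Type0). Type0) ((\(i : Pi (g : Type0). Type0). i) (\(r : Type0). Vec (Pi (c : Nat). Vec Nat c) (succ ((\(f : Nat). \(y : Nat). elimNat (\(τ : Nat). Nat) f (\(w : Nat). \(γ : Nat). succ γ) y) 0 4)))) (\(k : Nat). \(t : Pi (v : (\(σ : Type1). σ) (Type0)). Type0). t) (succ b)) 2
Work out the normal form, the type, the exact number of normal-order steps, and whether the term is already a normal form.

normal form:
  \(b : Type0). Vec (Pi (o : Nat). Vec Nat o) 5
the term's type:
  Pi (b : Type0). Type0
reduction steps (normal order): 27
already normal: no
first contracted redex: a beta-redex


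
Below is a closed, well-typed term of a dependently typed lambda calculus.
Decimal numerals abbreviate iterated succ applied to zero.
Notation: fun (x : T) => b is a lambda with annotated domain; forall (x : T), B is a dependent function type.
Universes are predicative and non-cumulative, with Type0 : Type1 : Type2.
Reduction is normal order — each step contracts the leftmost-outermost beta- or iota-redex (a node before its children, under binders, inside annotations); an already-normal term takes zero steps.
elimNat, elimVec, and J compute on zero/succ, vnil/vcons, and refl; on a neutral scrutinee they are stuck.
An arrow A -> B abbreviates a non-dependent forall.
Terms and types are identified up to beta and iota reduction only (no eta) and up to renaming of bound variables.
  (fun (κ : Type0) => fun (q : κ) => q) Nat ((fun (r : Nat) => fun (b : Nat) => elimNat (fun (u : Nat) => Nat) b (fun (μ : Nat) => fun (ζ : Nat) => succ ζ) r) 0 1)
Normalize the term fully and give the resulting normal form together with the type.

resulting normal form:
  1
type:
  Nat


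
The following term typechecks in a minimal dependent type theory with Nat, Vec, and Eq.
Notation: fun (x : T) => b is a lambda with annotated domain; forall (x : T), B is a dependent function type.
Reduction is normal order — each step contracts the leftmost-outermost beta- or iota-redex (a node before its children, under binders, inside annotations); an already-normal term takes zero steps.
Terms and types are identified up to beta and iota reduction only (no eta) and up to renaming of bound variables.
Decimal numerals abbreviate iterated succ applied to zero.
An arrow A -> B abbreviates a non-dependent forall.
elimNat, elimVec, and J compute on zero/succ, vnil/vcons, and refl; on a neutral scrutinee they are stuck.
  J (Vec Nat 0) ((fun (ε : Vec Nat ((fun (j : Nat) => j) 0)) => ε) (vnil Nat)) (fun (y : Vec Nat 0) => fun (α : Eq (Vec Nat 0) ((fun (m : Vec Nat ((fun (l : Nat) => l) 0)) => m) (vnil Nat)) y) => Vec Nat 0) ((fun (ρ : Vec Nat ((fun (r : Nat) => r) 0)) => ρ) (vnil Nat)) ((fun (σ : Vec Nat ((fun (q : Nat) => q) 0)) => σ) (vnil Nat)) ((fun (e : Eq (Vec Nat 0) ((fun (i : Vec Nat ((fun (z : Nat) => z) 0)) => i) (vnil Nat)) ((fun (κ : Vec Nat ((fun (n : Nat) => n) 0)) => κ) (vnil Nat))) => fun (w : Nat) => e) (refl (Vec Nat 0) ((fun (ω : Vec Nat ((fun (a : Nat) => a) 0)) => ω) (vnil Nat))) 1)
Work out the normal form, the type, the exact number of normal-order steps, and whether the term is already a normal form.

normal form:
  vnil Nat
inferred type:
  Vec Nat 0
steps to reach normal form (normal order): 7
already normal: no
first redex: a beta-redex


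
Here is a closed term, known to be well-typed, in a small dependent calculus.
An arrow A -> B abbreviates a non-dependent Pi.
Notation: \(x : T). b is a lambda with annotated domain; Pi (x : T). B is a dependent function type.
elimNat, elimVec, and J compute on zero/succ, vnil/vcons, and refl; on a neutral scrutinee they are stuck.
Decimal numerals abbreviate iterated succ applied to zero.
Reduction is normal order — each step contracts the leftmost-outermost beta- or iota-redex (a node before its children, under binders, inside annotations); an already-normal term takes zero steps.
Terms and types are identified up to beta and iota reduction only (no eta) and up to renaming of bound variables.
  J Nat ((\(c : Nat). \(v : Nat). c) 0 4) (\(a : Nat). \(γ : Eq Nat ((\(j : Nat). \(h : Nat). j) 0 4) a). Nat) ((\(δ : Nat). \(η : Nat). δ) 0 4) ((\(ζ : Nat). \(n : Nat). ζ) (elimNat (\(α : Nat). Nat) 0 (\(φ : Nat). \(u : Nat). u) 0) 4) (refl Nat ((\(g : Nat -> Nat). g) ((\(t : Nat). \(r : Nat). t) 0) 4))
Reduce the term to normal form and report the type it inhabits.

reduced normal form:
  0
type:
  Nat
observation: the first redex contracted is a J iota-redex; the normal form is reached in 3 normal-order steps.


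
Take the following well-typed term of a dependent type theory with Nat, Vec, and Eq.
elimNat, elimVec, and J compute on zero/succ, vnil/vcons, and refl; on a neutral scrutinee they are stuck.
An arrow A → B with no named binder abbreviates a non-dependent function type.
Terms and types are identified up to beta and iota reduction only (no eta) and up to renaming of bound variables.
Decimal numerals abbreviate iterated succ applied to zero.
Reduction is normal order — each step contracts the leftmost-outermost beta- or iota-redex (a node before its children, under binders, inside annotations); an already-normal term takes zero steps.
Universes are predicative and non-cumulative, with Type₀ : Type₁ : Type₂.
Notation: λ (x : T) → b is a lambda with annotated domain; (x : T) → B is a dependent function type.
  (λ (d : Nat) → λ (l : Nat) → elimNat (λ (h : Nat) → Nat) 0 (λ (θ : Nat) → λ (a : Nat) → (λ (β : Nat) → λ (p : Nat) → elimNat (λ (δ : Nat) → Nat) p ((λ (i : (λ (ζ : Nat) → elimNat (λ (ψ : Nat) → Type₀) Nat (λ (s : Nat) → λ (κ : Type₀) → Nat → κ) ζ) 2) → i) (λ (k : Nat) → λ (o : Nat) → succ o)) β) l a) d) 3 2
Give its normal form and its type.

resulting normal form:
  6
the term's type:
  Nat


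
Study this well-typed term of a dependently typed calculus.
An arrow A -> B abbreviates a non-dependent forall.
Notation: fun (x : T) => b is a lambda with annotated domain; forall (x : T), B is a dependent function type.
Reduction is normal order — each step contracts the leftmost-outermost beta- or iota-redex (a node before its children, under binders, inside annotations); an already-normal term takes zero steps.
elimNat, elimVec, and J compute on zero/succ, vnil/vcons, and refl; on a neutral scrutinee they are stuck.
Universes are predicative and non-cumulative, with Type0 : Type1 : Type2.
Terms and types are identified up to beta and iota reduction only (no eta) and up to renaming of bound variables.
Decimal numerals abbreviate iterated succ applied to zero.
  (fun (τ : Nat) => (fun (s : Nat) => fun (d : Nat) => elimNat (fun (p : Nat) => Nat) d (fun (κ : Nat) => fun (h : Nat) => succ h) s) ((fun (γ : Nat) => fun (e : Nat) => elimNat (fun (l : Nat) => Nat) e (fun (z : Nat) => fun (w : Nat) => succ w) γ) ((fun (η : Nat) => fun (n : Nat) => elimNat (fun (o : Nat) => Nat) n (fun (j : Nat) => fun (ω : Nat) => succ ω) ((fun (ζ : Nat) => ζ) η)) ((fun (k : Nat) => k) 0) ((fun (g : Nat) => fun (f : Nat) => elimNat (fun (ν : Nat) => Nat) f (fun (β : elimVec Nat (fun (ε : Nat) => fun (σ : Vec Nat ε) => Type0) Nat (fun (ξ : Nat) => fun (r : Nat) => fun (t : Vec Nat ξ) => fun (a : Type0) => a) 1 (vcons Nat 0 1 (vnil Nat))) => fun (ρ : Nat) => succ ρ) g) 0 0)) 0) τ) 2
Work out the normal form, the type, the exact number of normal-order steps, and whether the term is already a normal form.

reduced normal form:
  2
the term's type:
  Nat
normal-order step count: 15
started in normal form: no
first contracted redex: a beta-redex


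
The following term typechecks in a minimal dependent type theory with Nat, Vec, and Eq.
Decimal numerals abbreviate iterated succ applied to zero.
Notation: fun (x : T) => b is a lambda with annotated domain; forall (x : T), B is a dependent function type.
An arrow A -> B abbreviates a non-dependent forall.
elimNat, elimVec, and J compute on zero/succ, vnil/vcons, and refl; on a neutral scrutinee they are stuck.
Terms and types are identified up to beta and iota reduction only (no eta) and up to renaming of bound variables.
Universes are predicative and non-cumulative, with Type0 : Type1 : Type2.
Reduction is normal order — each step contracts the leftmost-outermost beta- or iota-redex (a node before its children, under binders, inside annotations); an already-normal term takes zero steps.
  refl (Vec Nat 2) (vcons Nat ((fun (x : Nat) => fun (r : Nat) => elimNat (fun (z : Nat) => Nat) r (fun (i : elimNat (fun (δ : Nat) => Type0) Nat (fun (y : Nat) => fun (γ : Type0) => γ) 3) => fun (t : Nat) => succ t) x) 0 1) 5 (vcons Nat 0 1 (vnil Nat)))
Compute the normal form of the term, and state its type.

reduced normal form:
  refl (Vec Nat 2) (vcons Nat 1 5 (vcons Nat 0 1 (vnil Nat)))
the term's type:
  Eq (Vec Nat 2) (vcons Nat 1 5 (vcons Nat 0 1 (vnil Nat))) (vcons Nat 1 5 (vcons Nat 0 1 (vnil Nat)))


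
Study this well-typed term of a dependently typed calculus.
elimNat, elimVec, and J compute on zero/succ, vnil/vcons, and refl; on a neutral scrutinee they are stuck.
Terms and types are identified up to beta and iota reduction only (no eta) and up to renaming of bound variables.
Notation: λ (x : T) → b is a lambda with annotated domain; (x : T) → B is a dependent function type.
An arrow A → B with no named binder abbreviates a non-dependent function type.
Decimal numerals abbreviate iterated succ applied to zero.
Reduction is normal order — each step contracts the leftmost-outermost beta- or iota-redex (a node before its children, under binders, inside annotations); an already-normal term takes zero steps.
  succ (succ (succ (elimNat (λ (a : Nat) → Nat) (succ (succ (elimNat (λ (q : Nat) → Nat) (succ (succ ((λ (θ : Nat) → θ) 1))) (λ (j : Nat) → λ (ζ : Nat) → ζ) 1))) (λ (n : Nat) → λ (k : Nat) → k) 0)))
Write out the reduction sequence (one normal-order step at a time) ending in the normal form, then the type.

reduction (normal order):
  succ (succ (succ (elimNat (λ (a : Nat) → Nat) (succ (succ (elimNat (λ (q : Nat) → Nat) (succ (succ ((λ (θ : Nat) → θ) 1))) (λ (j : Nat) → λ (ζ : Nat) → ζ) 1))) (λ (n : Nat) → λ (k : Nat) → k) 0)))
  ~> succ (succ (succ (succ (succ (elimNat (λ (a : Nat) → Nat) (succ (succ ((λ (q : Nat) → q) 1))) (λ (θ : Nat) → λ (j : Nat) → j) 1)))))
  ~> succ (succ (succ (succ (succ ((λ (a : Nat) → λ (q : Nat) → q) 0 (elimNat (λ (θ : Nat) → Nat) (succ (succ ((λ (j : Nat) → j) 1))) (λ (ζ : Nat) → λ (n : Nat) → n) 0))))))
  ~> succ (succ (succ (succ (succ ((λ (a : Nat) → a) (elimNat (λ (q : Nat) → Nat) (succ (succ ((λ (θ : Nat) → θ) 1))) (λ (j : Nat) → λ (ζ : Nat) → ζ) 0))))))
  ~> succ (succ (succ (succ (succ (elimNat (λ (a : Nat) → Nat) (succ (succ ((λ (q : Nat) → q) 1))) (λ (θ : Nat) → λ (j : Nat) → j) 0)))))
  ~> succ (succ (succ (succ (succ (succ (succ ((λ (a : Nat) → a) 1)))))))
  ~> 8
the term's type:
  Nat


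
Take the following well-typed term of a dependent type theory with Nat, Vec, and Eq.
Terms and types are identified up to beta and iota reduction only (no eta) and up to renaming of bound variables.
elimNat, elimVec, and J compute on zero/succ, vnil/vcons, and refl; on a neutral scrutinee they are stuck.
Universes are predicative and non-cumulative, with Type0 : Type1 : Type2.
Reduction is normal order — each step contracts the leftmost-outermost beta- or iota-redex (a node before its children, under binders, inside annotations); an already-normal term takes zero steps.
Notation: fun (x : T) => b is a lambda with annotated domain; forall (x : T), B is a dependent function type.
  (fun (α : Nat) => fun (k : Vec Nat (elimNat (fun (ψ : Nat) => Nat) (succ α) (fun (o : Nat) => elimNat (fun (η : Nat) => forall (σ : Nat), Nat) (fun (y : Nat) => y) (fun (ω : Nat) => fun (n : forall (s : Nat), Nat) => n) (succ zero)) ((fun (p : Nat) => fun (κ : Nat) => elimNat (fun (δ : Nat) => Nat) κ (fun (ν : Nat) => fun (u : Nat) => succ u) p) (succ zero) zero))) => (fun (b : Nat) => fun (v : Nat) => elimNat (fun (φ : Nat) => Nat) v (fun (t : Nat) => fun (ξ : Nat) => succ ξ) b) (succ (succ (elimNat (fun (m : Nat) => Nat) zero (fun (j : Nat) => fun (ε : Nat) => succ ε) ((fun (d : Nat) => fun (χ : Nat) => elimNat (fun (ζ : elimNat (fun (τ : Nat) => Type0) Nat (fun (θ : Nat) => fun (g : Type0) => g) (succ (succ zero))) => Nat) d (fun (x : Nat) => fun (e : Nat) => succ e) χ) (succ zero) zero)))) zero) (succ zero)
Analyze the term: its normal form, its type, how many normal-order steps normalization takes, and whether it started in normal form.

resulting normal form:
  fun (α : Vec Nat (succ (succ zero))) => succ (succ (succ zero))
type:
  forall (α : Vec Nat (succ (succ zero))), Nat
steps to reach normal form (normal order): 34
started in normal form: no
first contracted redex: a beta-redex


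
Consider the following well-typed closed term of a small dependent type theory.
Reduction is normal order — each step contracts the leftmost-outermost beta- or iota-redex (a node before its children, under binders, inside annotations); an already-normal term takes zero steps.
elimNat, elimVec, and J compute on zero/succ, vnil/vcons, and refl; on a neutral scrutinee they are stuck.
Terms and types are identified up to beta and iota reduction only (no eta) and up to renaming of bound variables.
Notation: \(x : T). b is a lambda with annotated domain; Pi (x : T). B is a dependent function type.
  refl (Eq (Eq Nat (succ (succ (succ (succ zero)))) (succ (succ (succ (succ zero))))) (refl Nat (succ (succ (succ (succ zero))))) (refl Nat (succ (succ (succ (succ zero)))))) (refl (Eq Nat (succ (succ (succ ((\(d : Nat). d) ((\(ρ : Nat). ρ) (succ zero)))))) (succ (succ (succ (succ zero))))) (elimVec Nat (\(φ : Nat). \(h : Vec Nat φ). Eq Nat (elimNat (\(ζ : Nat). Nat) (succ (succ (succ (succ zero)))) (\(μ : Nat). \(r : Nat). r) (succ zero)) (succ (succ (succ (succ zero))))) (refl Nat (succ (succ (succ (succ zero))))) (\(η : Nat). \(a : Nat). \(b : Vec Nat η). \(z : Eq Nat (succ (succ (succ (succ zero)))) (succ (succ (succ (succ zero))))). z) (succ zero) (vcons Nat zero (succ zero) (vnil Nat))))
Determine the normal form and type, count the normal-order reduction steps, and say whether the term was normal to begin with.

normal form:
  refl (Eq (Eq Nat (succ (succ (succ (succ zero)))) (succ (succ (succ (succ zero))))) (refl Nat (succ (succ (succ (succ zero))))) (refl Nat (succ (succ (succ (succ zero)))))) (refl (Eq Nat (succ (succ (succ (succ zero)))) (succ (succ (succ (succ zero))))) (refl Nat (succ (succ (succ (succ zero))))))
the term's type:
  Eq (Eq (Eq Nat (succ (succ (succ (succ zero)))) (succ (succ (succ (succ zero))))) (refl Nat (succ (succ (succ (succ zero))))) (refl Nat (succ (succ (succ (succ zero)))))) (refl (Eq Nat (succ (succ (succ (succ zero)))) (succ (succ (succ (succ zero))))) (refl Nat (succ (succ (succ (succ zero)))))) (refl (Eq Nat (succ (succ (succ (succ zero)))) (succ (succ (succ (succ zero))))) (refl Nat (succ (succ (succ (succ zero))))))
normal-order step count: 8
already normal: no
first contracted redex: a beta-redex


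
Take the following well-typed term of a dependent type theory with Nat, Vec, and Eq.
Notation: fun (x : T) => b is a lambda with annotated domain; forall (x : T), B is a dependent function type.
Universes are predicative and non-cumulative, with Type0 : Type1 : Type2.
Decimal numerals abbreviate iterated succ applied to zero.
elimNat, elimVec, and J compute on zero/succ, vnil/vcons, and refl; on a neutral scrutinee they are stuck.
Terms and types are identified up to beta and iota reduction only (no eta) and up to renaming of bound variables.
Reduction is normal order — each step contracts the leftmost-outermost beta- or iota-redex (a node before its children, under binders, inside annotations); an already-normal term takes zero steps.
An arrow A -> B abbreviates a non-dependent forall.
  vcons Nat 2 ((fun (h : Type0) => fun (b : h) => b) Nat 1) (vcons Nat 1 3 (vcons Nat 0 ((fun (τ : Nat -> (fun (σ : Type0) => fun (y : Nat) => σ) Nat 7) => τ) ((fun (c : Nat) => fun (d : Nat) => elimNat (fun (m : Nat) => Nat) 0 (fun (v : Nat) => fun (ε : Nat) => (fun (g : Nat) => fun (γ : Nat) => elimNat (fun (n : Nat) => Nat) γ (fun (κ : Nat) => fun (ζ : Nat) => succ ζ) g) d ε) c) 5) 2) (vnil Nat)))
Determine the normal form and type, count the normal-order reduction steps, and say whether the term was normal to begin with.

reduced normal form:
  vcons Nat 2 1 (vcons Nat 1 3 (vcons Nat 0 10 (vnil Nat)))
the term's type:
  Vec Nat 3
normal-order step count: 66
started in normal form: no
first redex: a beta-redex


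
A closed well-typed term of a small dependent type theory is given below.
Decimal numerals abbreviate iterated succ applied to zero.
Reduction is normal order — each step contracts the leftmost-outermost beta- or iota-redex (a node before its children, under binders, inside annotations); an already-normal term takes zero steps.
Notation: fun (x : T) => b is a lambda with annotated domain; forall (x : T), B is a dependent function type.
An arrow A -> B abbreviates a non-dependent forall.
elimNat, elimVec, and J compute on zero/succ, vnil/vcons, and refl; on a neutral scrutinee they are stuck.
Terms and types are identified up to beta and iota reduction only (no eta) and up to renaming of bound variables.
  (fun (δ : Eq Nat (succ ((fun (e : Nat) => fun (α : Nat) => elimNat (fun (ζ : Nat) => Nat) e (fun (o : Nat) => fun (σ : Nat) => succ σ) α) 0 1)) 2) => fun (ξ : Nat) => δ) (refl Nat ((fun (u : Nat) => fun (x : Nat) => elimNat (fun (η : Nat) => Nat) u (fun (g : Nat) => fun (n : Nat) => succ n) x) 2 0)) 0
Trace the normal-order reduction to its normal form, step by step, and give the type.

normal-order reduction:
  (fun (δ : Eq Nat (succ ((fun (e : Nat) => fun (α : Nat) => elimNat (fun (ζ : Nat) => Nat) e (fun (o : Nat) => fun (σ : Nat) => succ σ) α) 0 1)) 2) => fun (ξ : Nat) => δ) (refl Nat ((fun (u : Nat) => fun (x : Nat) => elimNat (fun (η : Nat) => Nat) u (fun (g : Nat) => fun (n : Nat) => succ n) x) 2 0)) 0
  ~> (fun (δ : Nat) => refl Nat ((fun (e : Nat) => fun (α : Nat) => elimNat (fun (ζ : Nat) => Nat) e (fun (o : Nat) => fun (σ : Nat) => succ σ) α) 2 0)) 0
  ~> refl Nat ((fun (δ : Nat) => fun (e : Nat) => elimNat (fun (α : Nat) => Nat) δ (fun (ζ : Nat) => fun (o : Nat) => succ o) e) 2 0)
  ~> refl Nat ((fun (δ : Nat) => elimNat (fun (e : Nat) => Nat) 2 (fun (α : Nat) => fun (ζ : Nat) => succ ζ) δ) 0)
  ~> refl Nat (elimNat (fun (δ : Nat) => Nat) 2 (fun (e : Nat) => fun (α : Nat) => succ α) 0)
  ~> refl Nat 2
type:
  Eq Nat 2 2


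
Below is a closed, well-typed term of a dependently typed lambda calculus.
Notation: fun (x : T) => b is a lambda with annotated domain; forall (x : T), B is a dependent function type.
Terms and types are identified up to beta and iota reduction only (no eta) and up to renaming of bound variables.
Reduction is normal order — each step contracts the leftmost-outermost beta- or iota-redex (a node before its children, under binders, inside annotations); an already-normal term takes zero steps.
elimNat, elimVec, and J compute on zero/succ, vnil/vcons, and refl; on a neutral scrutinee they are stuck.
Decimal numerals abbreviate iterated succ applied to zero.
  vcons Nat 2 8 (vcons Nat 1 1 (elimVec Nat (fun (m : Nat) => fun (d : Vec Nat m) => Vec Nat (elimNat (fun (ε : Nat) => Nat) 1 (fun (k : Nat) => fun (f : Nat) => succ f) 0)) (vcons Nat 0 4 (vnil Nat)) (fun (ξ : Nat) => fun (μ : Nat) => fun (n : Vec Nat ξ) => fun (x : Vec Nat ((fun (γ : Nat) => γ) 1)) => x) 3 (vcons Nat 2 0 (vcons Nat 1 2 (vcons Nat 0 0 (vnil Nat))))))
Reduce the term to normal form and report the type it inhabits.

normal form:
  vcons Nat 2 8 (vcons Nat 1 1 (vcons Nat 0 4 (vnil Nat)))
type:
  Vec Nat 3
observation: the first redex contracted is an elimVec iota-redex; the normal form is reached in 16 normal-order steps.


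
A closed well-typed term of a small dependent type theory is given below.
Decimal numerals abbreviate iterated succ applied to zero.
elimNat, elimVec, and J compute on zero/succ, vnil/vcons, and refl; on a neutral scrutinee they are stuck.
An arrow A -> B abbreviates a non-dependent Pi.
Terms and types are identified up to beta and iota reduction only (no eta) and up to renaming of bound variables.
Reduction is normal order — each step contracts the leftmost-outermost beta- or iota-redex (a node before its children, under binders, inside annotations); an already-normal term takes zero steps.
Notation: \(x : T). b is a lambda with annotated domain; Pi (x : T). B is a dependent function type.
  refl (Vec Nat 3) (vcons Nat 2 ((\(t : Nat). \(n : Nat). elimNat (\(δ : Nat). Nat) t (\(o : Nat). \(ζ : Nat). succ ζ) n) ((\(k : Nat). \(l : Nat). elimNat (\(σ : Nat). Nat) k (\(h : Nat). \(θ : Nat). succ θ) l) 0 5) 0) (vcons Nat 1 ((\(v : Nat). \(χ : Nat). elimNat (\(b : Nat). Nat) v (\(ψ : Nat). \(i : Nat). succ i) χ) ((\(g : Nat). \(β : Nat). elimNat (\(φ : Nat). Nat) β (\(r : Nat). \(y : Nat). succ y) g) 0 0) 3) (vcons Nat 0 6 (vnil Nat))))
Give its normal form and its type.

normal form:
  refl (Vec Nat 3) (vcons Nat 2 5 (vcons Nat 1 3 (vcons Nat 0 6 (vnil Nat))))
type:
  Eq (Vec Nat 3) (vcons Nat 2 5 (vcons Nat 1 3 (vcons Nat 0 6 (vnil Nat)))) (vcons Nat 2 5 (vcons Nat 1 3 (vcons Nat 0 6 (vnil Nat))))
observation: the term reaches its normal form after 36 normal-order steps.


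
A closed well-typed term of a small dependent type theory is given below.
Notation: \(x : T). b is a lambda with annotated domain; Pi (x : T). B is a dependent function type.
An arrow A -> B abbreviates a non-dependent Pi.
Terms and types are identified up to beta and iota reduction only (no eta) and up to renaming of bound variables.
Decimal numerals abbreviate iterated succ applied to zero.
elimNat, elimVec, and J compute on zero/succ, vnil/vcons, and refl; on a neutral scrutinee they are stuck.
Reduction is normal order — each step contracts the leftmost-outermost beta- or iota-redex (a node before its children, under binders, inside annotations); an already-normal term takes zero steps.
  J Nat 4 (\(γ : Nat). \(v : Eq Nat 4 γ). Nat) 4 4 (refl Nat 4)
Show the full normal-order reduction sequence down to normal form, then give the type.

normal-order reduction sequence:
  J Nat 4 (\(γ : Nat). \(v : Eq Nat 4 γ). Nat) 4 4 (refl Nat 4)
  ~> 4
inferred type:
  Nat


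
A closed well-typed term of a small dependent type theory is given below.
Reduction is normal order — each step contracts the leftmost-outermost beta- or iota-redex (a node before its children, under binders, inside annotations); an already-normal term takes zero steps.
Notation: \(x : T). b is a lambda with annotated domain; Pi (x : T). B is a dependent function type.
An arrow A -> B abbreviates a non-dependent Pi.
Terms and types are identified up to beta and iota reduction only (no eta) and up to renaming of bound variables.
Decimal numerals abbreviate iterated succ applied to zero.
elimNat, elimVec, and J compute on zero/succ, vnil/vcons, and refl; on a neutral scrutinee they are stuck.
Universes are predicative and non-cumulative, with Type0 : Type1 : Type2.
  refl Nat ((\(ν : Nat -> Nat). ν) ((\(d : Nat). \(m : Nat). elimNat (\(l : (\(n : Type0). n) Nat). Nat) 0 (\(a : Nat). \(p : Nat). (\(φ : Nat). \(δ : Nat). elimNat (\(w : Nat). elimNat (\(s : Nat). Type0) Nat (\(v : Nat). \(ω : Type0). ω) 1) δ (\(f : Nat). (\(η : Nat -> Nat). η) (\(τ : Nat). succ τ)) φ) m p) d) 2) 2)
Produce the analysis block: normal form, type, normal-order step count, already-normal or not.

resulting normal form:
  refl Nat 4
type:
  Eq Nat 4 4
reduction steps (normal order): 32
started in normal form: no
first contracted redex: a beta-redex
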